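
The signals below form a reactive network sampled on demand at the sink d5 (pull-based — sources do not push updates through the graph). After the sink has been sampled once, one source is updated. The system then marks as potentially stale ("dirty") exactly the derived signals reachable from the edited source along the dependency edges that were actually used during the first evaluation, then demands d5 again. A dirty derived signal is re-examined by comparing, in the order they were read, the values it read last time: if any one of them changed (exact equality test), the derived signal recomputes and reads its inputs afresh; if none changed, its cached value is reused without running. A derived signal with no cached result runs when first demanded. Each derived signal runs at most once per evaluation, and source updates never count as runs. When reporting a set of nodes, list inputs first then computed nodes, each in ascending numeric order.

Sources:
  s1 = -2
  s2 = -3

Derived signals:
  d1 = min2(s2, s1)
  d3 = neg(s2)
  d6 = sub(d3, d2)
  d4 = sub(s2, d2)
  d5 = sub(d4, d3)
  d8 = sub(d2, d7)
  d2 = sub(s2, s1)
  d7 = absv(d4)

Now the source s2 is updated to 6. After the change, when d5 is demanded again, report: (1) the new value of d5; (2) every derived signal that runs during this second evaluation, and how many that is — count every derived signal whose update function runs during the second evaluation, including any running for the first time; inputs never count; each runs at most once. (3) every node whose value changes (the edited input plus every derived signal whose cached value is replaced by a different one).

d5 now evaluates to 4.
Run set: d2, d3, d4, d5 (4 run).
Changed values: s2, d2, d3, d5.

Initial pass — values computed on the first demand:
  d2 = sub(-3, -2) = -1
  d3 = neg(-3) = 3
  d4 = sub(-3, -1) = -2
  d5 = sub(-2, 3) = -5

Second demand — change propagation:
  d2: re-runs because s2 -3->6; new result 8.
  d3: re-runs because s2 -3->6; new result -6.
  d4: re-runs because s2 -3->6; d2 -1->8; new result -2 (unchanged).
  d5: re-runs because d3 3->-6; new result 4.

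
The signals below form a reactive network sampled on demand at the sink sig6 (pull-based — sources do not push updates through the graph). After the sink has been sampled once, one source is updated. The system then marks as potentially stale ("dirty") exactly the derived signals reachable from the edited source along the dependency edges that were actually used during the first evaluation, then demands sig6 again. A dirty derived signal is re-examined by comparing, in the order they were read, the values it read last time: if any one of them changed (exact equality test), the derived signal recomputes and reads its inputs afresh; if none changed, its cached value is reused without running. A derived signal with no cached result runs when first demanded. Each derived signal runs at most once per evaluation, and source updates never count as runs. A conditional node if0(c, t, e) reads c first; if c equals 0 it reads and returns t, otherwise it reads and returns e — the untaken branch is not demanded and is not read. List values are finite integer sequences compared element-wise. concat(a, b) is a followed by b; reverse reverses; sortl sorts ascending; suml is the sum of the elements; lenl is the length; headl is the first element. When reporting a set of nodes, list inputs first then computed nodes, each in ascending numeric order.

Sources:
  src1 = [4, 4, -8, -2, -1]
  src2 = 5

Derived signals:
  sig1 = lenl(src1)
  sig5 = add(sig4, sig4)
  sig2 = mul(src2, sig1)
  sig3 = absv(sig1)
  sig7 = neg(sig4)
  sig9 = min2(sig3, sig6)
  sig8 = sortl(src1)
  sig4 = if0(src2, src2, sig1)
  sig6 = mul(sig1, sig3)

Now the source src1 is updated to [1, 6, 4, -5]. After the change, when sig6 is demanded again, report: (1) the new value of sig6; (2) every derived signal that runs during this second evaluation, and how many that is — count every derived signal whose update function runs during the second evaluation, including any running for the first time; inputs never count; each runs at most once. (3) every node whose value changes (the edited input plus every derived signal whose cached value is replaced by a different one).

Initial pass — values computed on the first demand:
  sig1 = lenl([4, 4, -8, -2, -1]) = 5
  sig3 = absv(5) = 5
  sig6 = mul(5, 5) = 25

Second demand — change propagation:
  sig1: re-runs because src1 [4, 4, -8, -2, -1]->[1, 6, 4, -5]; new result 4.
  sig3: re-runs because sig1 5->4; new result 4.
  sig6: re-runs because sig1 5->4; sig3 5->4; new result 16.

sig6 now evaluates to 16.
Run set: sig1, sig3, sig6 (3 run).
Changed values: src1, sig1, sig3, sig6.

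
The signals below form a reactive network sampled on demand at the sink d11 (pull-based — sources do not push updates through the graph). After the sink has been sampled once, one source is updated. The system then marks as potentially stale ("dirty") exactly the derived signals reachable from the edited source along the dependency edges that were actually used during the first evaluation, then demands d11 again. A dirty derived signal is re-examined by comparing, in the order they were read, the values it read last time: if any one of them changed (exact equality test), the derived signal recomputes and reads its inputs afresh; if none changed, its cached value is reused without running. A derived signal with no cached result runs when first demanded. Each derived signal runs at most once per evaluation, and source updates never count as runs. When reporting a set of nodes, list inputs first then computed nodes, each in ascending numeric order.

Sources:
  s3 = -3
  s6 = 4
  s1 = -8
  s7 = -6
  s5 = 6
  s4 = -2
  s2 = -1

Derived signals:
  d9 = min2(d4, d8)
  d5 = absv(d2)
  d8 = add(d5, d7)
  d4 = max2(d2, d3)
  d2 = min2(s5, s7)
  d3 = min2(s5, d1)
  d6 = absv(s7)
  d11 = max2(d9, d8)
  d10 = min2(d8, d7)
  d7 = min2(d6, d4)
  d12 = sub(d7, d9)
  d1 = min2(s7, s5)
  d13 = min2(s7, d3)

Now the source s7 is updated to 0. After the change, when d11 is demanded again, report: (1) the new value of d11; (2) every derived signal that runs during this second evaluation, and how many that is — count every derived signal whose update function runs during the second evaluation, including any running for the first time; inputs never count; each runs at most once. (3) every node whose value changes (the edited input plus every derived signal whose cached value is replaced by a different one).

Initial pass — values computed on the first demand:
  d1 = min2(-6, 6) = -6
  d2 = min2(6, -6) = -6
  d3 = min2(6, -6) = -6
  d4 = max2(-6, -6) = -6
  d5 = absv(-6) = 6
  d6 = absv(-6) = 6
  d7 = min2(6, -6) = -6
  d8 = add(6, -6) = 0
  d9 = min2(-6, 0) = -6
  d11 = max2(-6, 0) = 0

Second demand — change propagation:
  d1: re-runs because s7 -6->0; new result 0.
  d2: re-runs because s7 -6->0; new result 0.
  d3: re-runs because d1 -6->0; new result 0.
  d4: re-runs because d2 -6->0; d3 -6->0; new result 0.
  d5: re-runs because d2 -6->0; new result 0.
  d6: re-runs because s7 -6->0; new result 0.
  d7: re-runs because d6 6->0; d4 -6->0; new result 0.
  d8: re-runs because d5 6->0; d7 -6->0; new result 0 (unchanged).
  d9: re-runs because d4 -6->0; new result 0.
  d11: re-runs because d9 -6->0; new result 0 (unchanged).

d11 now evaluates to 0.
Run set: d1, d2, d3, d4, d5, d6, d7, d8, d9, d11 (10 run).
Changed values: s7, d1, d2, d3, d4, d5, d6, d7, d9.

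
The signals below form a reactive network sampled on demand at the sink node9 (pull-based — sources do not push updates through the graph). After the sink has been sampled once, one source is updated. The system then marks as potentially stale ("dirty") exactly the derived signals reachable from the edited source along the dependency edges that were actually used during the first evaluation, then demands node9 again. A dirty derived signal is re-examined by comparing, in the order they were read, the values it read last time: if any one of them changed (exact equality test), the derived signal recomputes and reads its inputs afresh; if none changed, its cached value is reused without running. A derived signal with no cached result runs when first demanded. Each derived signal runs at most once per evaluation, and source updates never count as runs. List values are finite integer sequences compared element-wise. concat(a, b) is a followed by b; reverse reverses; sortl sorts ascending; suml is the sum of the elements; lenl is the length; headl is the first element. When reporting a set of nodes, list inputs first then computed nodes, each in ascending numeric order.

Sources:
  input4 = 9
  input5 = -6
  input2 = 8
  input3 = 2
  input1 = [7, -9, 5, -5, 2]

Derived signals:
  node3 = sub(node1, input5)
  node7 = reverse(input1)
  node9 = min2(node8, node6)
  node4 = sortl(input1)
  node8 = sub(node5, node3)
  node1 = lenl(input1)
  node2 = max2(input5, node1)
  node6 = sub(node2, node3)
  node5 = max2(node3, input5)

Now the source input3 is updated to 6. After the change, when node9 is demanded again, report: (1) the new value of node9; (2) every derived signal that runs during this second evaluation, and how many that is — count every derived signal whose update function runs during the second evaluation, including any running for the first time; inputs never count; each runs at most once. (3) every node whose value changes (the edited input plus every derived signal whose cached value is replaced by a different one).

Initial pass — values computed on the first demand:
  node1 = lenl([7, -9, 5, -5, 2]) = 5
  node2 = max2(-6, 5) = 5
  node3 = sub(5, -6) = 11
  node5 = max2(11, -6) = 11
  node6 = sub(5, 11) = -6
  node8 = sub(11, 11) = 0
  node9 = min2(0, -6) = -6

Second demand — change propagation:
  no demanded computation ever read input3, so the edit dirties nothing and nothing runs.

The important point: nothing the output needs ever reads input3, so the edit is invisible to it.

node9 now evaluates to -6.
Run set: none (0 run).
Changed values: input3.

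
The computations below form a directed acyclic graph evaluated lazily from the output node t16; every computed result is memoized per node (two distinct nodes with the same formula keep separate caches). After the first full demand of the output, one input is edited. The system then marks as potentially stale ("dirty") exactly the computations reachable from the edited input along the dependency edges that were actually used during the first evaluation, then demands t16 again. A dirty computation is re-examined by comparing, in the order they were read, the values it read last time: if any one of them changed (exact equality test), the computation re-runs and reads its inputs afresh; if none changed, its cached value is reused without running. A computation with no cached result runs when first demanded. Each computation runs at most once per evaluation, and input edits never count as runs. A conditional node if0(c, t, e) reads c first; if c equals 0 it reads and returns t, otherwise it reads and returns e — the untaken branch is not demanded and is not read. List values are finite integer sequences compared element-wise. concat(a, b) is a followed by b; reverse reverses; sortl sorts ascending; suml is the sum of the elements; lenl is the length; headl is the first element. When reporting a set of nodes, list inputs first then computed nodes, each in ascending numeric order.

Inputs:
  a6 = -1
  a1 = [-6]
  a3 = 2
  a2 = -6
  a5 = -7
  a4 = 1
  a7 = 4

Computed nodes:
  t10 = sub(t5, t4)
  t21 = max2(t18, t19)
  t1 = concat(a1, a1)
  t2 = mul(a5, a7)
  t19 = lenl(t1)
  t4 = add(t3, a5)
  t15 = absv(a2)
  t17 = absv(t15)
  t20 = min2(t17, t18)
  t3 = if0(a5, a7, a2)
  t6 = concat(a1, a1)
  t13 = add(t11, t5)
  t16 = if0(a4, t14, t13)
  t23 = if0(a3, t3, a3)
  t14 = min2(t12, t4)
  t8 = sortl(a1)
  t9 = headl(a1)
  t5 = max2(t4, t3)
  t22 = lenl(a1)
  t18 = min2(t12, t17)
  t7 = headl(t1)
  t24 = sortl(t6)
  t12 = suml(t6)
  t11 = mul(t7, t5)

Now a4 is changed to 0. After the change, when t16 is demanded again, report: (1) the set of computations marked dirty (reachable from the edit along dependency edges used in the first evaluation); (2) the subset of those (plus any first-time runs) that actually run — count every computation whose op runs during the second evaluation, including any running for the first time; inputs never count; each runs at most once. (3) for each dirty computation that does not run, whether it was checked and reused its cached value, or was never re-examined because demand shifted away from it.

First demand of the output computes:
  t1 = concat([-6], [-6]) = [-6, -6]
  t3 = if0(a5=-7 -> else branch a2) = -6
  t4 = add(-6, -7) = -13
  t5 = max2(-13, -6) = -6
  t7 = headl([-6, -6]) = -6
  t11 = mul(-6, -6) = 36
  t13 = add(36, -6) = 30
  t16 = if0(a4=1 -> else branch t13) = 30

After the edit, cleaning proceeds:
  t6: had never run; runs now, result [-6, -6].
  t12: had never run; runs now, result -12.
  t14: had never run; runs now, result -13.
  t16: a read changed (a4 1->0) — executes, giving -13.

Note the branch switch — t6, t12, t14 had no cache and run now for the first time.

The edit dirties: t16.
4 computations run: t6, t12, t14, t16.
No dirty computation escaped a run.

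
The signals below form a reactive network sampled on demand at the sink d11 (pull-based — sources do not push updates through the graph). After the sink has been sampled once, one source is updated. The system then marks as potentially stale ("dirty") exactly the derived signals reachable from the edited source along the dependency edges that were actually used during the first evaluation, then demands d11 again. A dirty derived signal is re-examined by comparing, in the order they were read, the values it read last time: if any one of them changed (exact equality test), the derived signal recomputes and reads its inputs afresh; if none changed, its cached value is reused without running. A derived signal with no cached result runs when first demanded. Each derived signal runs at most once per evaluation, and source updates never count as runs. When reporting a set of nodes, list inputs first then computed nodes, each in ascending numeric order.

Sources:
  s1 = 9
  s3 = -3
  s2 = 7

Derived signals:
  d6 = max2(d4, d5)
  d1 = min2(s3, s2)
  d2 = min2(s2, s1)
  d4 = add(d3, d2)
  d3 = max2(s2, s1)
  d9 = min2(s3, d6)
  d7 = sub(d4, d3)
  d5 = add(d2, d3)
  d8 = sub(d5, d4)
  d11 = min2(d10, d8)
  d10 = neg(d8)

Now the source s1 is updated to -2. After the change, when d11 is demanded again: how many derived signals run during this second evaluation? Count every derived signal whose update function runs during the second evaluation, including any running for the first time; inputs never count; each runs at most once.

Run set: d2, d3, d4, d5, d8 (5 run).
The important point: d8 recomputes to an identical value, and the output ends up unchanged.

Initial pass — values computed on the first demand:
  d2 = min2(7, 9) = 7
  d3 = max2(7, 9) = 9
  d4 = add(9, 7) = 16
  d5 = add(7, 9) = 16
  d8 = sub(16, 16) = 0
  d10 = neg(0) = 0
  d11 = min2(0, 0) = 0

Second demand — change propagation:
  d2: re-runs because s1 9->-2; new result -2.
  d3: re-runs because s1 9->-2; new result 7.
  d4: re-runs because d3 9->7; d2 7->-2; new result 5.
  d5: re-runs because d2 7->-2; d3 9->7; new result 5.
  d8: re-runs because d5 16->5; d4 16->5; new result 0 (unchanged).
  d10: re-examined; everything it read last time is the same (d8 unchanged) — cache 0 kept, no run.
  d11: re-examined; everything it read last time is the same (d10 unchanged, d8 unchanged) — cache 0 kept, no run.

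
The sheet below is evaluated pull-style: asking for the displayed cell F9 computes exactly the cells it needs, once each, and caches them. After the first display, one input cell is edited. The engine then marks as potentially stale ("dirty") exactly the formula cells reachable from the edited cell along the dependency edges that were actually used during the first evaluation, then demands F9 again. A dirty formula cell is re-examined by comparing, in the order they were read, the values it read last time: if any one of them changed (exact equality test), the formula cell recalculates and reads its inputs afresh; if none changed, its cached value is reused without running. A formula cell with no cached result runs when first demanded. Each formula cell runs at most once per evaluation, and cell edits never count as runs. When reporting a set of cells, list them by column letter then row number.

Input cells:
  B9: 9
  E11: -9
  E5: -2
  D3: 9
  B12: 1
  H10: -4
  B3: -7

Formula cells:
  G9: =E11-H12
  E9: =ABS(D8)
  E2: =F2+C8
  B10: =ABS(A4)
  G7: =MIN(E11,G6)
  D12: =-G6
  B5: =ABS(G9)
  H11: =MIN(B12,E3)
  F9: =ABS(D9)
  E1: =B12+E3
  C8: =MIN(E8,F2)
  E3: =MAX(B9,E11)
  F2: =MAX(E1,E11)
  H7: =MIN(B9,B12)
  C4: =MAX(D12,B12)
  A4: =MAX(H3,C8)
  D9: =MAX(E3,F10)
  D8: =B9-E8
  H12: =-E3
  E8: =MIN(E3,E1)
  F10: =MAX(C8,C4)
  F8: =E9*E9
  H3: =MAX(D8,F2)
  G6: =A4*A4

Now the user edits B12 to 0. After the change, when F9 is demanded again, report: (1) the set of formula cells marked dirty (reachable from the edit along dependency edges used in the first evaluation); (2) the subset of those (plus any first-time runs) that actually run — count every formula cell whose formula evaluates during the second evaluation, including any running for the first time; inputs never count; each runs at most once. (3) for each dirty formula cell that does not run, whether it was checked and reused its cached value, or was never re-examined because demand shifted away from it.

The edit dirties: A4, C4, C8, D8, D9, D12, E1, E8, F2, F9, F10, G6, H3.
10 formula cells run: A4, C4, C8, D12, E1, E8, F2, F10, G6, H3.
Cache hits after checking: D8, D9, F9.
Note where the cutoff bites: D8 is checked, finds nothing changed, and keeps its cache.

First demand of the output computes:
  E3 = MAX(9, -9) = 9
  E1 = 1 + 9 = 10
  E8 = MIN(9, 10) = 9
  D8 = 9 - 9 = 0
  F2 = MAX(10, -9) = 10
  C8 = MIN(9, 10) = 9
  H3 = MAX(0, 10) = 10
  A4 = MAX(10, 9) = 10
  G6 = 10 * 10 = 100
  D12 = -(100) = -100
  C4 = MAX(-100, 1) = 1
  F10 = MAX(9, 1) = 9
  D9 = MAX(9, 9) = 9
  F9 = ABS(9) = 9

After the edit, cleaning proceeds:
  E1: a read changed (B12 1->0) — executes, giving 9.
  E8: a read changed (E1 10->9) — executes, giving 9 — identical to its old value.
  D8: dirty, but its reads are unchanged (B9 unchanged, E8 unchanged); cached 0 stands.
  F2: a read changed (E1 10->9) — executes, giving 9.
  C8: a read changed (F2 10->9) — executes, giving 9 — identical to its old value.
  H3: a read changed (F2 10->9) — executes, giving 9.
  A4: a read changed (H3 10->9) — executes, giving 9.
  G6: a read changed (A4 10->9; A4 10->9) — executes, giving 81.
  D12: a read changed (G6 100->81) — executes, giving -81.
  C4: a read changed (D12 -100->-81; B12 1->0) — executes, giving 0.
  F10: a read changed (C4 1->0) — executes, giving 9 — identical to its old value.
  D9: dirty, but its reads are unchanged (E3 unchanged, F10 unchanged); cached 9 stands.
  F9: dirty, but its reads are unchanged (D9 unchanged); cached 9 stands.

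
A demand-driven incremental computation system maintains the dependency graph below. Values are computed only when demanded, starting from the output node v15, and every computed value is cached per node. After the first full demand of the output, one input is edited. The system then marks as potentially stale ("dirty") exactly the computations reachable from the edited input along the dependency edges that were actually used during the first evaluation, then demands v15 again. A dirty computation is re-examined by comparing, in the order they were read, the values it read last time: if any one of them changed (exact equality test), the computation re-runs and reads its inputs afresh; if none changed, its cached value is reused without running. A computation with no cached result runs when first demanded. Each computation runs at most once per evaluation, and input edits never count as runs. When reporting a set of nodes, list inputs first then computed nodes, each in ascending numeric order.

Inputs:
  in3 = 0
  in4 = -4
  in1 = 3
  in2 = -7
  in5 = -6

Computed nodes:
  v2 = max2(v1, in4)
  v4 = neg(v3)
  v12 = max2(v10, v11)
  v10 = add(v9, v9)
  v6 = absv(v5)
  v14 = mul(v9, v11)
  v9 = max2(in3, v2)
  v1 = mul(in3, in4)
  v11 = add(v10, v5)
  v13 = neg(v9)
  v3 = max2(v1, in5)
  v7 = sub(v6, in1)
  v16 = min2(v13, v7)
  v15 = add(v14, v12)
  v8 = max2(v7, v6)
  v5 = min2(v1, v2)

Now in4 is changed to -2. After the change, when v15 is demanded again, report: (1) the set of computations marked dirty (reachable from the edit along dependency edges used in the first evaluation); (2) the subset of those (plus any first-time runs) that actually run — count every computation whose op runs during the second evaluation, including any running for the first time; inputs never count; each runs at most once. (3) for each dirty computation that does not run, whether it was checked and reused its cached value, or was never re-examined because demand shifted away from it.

Marked dirty: v1, v2, v5, v9, v10, v11, v12, v14, v15.
Computations that run: v1, v2 — 2 in total.
Checked but reused from cache: v5, v9, v10, v11, v12, v14, v15.
Key observation: the cutoff stops propagation at v5 — its inputs' values are unchanged, so it reuses its cache.

First evaluation (everything demanded from the output):
  v1 = mul(0, -4) = 0
  v2 = max2(0, -4) = 0
  v5 = min2(0, 0) = 0
  v9 = max2(0, 0) = 0
  v10 = add(0, 0) = 0
  v11 = add(0, 0) = 0
  v12 = max2(0, 0) = 0
  v14 = mul(0, 0) = 0
  v15 = add(0, 0) = 0

Propagation after the edit:
  v1: runs — in4 -4->-2; result 0 (same value as before).
  v2: runs — in4 -4->-2; result 0 (same value as before).
  v5: checked — values it read are unchanged (v1 unchanged, v2 unchanged); reused cached 0 without running.
  v9: checked — values it read are unchanged (in3 unchanged, v2 unchanged); reused cached 0 without running.
  v10: checked — values it read are unchanged (v9 unchanged, v9 unchanged); reused cached 0 without running.
  v11: checked — values it read are unchanged (v10 unchanged, v5 unchanged); reused cached 0 without running.
  v12: checked — values it read are unchanged (v10 unchanged, v11 unchanged); reused cached 0 without running.
  v14: checked — values it read are unchanged (v9 unchanged, v11 unchanged); reused cached 0 without running.
  v15: checked — values it read are unchanged (v14 unchanged, v12 unchanged); reused cached 0 without running.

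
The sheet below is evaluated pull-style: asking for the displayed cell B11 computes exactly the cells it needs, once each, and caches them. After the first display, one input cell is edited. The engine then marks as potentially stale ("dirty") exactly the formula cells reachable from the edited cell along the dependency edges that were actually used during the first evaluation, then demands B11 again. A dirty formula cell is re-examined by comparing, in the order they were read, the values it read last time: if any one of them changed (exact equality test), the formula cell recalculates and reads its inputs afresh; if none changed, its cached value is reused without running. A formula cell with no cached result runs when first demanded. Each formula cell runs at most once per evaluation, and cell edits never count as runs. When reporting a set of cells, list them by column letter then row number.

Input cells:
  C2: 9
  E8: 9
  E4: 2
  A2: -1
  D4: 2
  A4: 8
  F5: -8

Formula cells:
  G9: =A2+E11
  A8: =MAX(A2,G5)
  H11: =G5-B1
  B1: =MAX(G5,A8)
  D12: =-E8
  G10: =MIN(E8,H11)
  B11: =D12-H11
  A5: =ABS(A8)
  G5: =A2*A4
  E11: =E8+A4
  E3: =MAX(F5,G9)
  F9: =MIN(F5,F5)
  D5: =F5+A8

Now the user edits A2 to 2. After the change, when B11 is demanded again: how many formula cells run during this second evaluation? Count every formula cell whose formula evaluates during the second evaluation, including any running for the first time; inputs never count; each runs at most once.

5 formula cells run: A8, B1, B11, G5, H11.

First demand of the output computes:
  D12 = -(9) = -9
  G5 = -1 * 8 = -8
  A8 = MAX(-1, -8) = -1
  B1 = MAX(-8, -1) = -1
  H11 = -8 - -1 = -7
  B11 = -9 - -7 = -2

After the edit, cleaning proceeds:
  G5: a read changed (A2 -1->2) — executes, giving 16.
  A8: a read changed (A2 -1->2; G5 -8->16) — executes, giving 16.
  B1: a read changed (G5 -8->16; A8 -1->16) — executes, giving 16.
  H11: a read changed (G5 -8->16; B1 -1->16) — executes, giving 0.
  B11: a read changed (H11 -7->0) — executes, giving -9.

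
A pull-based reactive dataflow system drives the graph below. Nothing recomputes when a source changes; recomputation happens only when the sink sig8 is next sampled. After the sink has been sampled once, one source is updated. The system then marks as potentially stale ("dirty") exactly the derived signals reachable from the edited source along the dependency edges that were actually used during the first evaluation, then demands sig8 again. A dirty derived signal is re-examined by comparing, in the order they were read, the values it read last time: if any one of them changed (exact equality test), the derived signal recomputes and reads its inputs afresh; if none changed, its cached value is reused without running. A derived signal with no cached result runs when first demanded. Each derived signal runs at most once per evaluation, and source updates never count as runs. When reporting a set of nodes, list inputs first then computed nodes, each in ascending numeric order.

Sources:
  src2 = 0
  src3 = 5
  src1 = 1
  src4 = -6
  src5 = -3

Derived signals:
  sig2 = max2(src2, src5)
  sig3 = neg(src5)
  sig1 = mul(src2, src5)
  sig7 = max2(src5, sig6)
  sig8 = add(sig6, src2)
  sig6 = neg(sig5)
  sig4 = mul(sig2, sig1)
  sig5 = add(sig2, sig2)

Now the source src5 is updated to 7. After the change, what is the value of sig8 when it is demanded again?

New value of sig8: -14.

First evaluation (everything demanded from the output):
  sig2 = max2(0, -3) = 0
  sig5 = add(0, 0) = 0
  sig6 = neg(0) = 0
  sig8 = add(0, 0) = 0

Propagation after the edit:
  sig2: runs — src5 -3->7; result 7.
  sig5: runs — sig2 0->7; sig2 0->7; result 14.
  sig6: runs — sig5 0->14; result -14.
  sig8: runs — sig6 0->-14; result -14.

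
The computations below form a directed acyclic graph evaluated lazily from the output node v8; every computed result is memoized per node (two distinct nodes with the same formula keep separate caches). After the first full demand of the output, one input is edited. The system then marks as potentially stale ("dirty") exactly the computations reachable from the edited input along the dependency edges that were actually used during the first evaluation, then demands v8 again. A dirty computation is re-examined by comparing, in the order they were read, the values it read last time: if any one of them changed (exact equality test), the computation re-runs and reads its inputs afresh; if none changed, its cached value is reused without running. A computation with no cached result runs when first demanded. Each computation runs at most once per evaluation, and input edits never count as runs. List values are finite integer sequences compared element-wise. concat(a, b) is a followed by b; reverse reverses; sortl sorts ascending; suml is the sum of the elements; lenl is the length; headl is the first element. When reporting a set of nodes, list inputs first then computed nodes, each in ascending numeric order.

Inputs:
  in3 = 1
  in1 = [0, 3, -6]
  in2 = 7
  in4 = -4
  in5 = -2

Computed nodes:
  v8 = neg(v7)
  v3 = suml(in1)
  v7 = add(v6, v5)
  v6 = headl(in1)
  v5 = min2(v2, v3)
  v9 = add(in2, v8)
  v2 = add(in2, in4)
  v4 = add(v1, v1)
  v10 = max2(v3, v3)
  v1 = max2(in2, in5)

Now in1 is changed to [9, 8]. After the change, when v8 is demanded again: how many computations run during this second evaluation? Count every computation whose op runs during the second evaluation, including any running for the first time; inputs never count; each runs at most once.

5 computations run: v3, v5, v6, v7, v8.

First demand of the output computes:
  v2 = add(7, -4) = 3
  v3 = suml([0, 3, -6]) = -3
  v5 = min2(3, -3) = -3
  v6 = headl([0, 3, -6]) = 0
  v7 = add(0, -3) = -3
  v8 = neg(-3) = 3

After the edit, cleaning proceeds:
  v3: a read changed (in1 [0, 3, -6]->[9, 8]) — executes, giving 17.
  v5: a read changed (v3 -3->17) — executes, giving 3.
  v6: a read changed (in1 [0, 3, -6]->[9, 8]) — executes, giving 9.
  v7: a read changed (v6 0->9; v5 -3->3) — executes, giving 12.
  v8: a read changed (v7 -3->12) — executes, giving -12.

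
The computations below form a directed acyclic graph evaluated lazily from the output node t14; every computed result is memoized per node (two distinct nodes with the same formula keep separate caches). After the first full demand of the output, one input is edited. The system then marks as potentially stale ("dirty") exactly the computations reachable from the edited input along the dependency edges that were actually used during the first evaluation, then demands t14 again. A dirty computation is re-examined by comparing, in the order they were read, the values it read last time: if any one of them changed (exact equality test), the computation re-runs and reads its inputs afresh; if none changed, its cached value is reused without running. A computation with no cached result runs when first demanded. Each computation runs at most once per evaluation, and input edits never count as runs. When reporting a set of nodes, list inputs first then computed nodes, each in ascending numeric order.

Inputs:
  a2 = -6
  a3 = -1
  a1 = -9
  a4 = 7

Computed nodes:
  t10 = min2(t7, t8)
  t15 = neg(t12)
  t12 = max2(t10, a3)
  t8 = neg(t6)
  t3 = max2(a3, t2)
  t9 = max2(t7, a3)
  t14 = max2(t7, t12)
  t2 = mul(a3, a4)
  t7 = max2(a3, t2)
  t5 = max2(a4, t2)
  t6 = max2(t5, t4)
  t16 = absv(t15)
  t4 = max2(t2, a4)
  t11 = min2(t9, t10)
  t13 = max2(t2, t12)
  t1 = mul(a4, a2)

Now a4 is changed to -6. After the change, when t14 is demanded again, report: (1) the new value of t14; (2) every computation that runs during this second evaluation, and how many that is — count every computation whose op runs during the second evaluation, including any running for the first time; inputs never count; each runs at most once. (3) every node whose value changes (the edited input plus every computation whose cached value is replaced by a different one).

First demand of the output computes:
  t2 = mul(-1, 7) = -7
  t4 = max2(-7, 7) = 7
  t5 = max2(7, -7) = 7
  t6 = max2(7, 7) = 7
  t7 = max2(-1, -7) = -1
  t8 = neg(7) = -7
  t10 = min2(-1, -7) = -7
  t12 = max2(-7, -1) = -1
  t14 = max2(-1, -1) = -1

After the edit, cleaning proceeds:
  t2: a read changed (a4 7->-6) — executes, giving 6.
  t4: a read changed (t2 -7->6; a4 7->-6) — executes, giving 6.
  t5: a read changed (a4 7->-6; t2 -7->6) — executes, giving 6.
  t6: a read changed (t5 7->6; t4 7->6) — executes, giving 6.
  t7: a read changed (t2 -7->6) — executes, giving 6.
  t8: a read changed (t6 7->6) — executes, giving -6.
  t10: a read changed (t7 -1->6; t8 -7->-6) — executes, giving -6.
  t12: a read changed (t10 -7->-6) — executes, giving -1 — identical to its old value.
  t14: a read changed (t7 -1->6) — executes, giving 6.

Demanding t14 again yields 6.
9 computations run: t2, t4, t5, t6, t7, t8, t10, t12, t14.
The nodes whose values change: a4, t2, t4, t5, t6, t7, t8, t10, t14.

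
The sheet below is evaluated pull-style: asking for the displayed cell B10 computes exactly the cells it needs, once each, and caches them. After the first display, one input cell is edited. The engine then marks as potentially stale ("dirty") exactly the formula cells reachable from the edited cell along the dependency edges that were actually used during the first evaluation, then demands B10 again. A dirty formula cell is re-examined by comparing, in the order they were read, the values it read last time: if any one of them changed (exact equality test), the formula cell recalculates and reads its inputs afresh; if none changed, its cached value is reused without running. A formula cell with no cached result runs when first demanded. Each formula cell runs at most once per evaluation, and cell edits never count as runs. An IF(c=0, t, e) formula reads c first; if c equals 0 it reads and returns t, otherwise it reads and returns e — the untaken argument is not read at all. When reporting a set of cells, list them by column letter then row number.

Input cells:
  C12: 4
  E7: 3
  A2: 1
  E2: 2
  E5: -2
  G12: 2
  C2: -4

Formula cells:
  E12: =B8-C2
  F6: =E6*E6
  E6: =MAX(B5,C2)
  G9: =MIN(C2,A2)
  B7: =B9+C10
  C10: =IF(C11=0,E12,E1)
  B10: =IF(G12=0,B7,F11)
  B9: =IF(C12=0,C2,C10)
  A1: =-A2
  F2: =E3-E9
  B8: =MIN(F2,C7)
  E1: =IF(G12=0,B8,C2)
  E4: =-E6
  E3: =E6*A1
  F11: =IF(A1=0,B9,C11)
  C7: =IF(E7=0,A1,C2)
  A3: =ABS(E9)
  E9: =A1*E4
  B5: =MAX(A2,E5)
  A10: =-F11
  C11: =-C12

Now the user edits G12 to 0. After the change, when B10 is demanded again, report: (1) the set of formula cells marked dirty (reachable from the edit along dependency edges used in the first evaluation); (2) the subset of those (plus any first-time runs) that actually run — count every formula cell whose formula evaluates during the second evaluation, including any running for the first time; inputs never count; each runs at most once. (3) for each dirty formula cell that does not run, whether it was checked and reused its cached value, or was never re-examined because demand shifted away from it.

First demand of the output computes:
  A1 = -(1) = -1
  C11 = -(4) = -4
  F11 = IF(A1=0: A1=-1 -> else branch C11) = -4
  B10 = IF(G12=0: G12=2 -> else branch F11) = -4

After the edit, cleaning proceeds:
  B5: had never run; runs now, result 1.
  C7: had never run; runs now, result -4.
  E6: had never run; runs now, result 1.
  E3: had never run; runs now, result -1.
  E4: had never run; runs now, result -1.
  E9: had never run; runs now, result 1.
  F2: had never run; runs now, result -2.
  B8: had never run; runs now, result -4.
  E1: had never run; runs now, result -4.
  C10: had never run; runs now, result -4.
  B9: had never run; runs now, result -4.
  B7: had never run; runs now, result -8.
  B10: a read changed (G12 2->0) — executes, giving -8.

Note the branch switch — B5, B7, B8, B9, C7, C10, E1, E3, E4, E6, E9, F2 had no cache and run now for the first time.

The edit dirties: B10.
13 formula cells run: B5, B7, B8, B9, B10, C7, C10, E1, E3, E4, E6, E9, F2.
No dirty formula cell escaped a run.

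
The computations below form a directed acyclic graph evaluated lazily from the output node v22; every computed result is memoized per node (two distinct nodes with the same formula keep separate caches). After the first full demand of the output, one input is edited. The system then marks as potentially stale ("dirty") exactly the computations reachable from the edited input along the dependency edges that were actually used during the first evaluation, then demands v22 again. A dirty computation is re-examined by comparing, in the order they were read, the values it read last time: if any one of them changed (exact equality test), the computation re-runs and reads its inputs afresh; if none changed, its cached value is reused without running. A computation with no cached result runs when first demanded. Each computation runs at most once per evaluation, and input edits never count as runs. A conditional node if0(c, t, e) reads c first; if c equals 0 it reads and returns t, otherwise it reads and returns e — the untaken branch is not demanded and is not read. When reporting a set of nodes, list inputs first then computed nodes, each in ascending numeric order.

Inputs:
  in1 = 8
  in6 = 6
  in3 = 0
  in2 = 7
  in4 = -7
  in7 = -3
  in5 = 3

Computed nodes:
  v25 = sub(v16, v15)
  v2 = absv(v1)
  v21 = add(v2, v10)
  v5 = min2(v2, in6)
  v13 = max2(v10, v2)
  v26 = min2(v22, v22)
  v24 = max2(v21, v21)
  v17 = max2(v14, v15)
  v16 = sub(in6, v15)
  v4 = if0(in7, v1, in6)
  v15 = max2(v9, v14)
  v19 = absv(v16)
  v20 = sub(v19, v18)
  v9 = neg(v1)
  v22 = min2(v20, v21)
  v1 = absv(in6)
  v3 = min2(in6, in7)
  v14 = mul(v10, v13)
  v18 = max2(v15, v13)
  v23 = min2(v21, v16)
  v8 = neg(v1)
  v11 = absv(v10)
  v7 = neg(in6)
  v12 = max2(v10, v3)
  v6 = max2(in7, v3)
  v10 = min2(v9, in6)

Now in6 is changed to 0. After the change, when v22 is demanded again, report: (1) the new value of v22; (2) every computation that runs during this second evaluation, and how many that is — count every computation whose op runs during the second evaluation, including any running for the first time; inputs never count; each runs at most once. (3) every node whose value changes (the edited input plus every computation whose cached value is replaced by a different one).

Demanding v22 again yields 0.
13 computations run: v1, v2, v9, v10, v13, v14, v15, v16, v18, v19, v20, v21, v22.
The nodes whose values change: in6, v1, v2, v9, v10, v13, v14, v15, v16, v18, v19, v20.

First demand of the output computes:
  v1 = absv(6) = 6
  v2 = absv(6) = 6
  v9 = neg(6) = -6
  v10 = min2(-6, 6) = -6
  v13 = max2(-6, 6) = 6
  v14 = mul(-6, 6) = -36
  v15 = max2(-6, -36) = -6
  v16 = sub(6, -6) = 12
  v18 = max2(-6, 6) = 6
  v19 = absv(12) = 12
  v20 = sub(12, 6) = 6
  v21 = add(6, -6) = 0
  v22 = min2(6, 0) = 0

After the edit, cleaning proceeds:
  v1: a read changed (in6 6->0) — executes, giving 0.
  v2: a read changed (v1 6->0) — executes, giving 0.
  v9: a read changed (v1 6->0) — executes, giving 0.
  v10: a read changed (v9 -6->0; in6 6->0) — executes, giving 0.
  v13: a read changed (v10 -6->0; v2 6->0) — executes, giving 0.
  v14: a read changed (v10 -6->0; v13 6->0) — executes, giving 0.
  v15: a read changed (v9 -6->0; v14 -36->0) — executes, giving 0.
  v16: a read changed (in6 6->0; v15 -6->0) — executes, giving 0.
  v18: a read changed (v15 -6->0; v13 6->0) — executes, giving 0.
  v19: a read changed (v16 12->0) — executes, giving 0.
  v20: a read changed (v19 12->0; v18 6->0) — executes, giving 0.
  v21: a read changed (v2 6->0; v10 -6->0) — executes, giving 0 — identical to its old value.
  v22: a read changed (v20 6->0) — executes, giving 0 — identical to its old value.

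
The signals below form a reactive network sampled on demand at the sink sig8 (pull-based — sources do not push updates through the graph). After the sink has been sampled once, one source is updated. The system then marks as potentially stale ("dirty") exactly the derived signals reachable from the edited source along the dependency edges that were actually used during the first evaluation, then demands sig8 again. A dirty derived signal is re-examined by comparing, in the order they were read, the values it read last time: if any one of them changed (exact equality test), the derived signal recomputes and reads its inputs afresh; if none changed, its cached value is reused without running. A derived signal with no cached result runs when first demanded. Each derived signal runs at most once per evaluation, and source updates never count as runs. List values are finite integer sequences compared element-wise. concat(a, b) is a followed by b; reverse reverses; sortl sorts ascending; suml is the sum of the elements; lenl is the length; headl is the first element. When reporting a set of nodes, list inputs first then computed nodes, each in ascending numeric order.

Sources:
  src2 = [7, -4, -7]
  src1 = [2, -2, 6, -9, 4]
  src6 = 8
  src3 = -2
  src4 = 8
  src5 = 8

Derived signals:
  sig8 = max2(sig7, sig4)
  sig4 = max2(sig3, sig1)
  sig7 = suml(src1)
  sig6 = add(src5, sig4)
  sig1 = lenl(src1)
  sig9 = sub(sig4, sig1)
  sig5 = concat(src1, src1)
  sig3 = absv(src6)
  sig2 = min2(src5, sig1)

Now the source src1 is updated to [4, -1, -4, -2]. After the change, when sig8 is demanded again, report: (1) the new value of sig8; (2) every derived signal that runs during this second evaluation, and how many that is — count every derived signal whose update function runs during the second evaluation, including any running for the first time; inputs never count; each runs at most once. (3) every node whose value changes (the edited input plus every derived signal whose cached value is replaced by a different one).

Initial pass — values computed on the first demand:
  sig1 = lenl([2, -2, 6, -9, 4]) = 5
  sig3 = absv(8) = 8
  sig4 = max2(8, 5) = 8
  sig7 = suml([2, -2, 6, -9, 4]) = 1
  sig8 = max2(1, 8) = 8

Second demand — change propagation:
  sig1: re-runs because src1 [2, -2, 6, -9, 4]->[4, -1, -4, -2]; new result 4.
  sig4: re-runs because sig1 5->4; new result 8 (unchanged).
  sig7: re-runs because src1 [2, -2, 6, -9, 4]->[4, -1, -4, -2]; new result -3.
  sig8: re-runs because sig7 1->-3; new result 8 (unchanged).

sig8 now evaluates to 8.
Run set: sig1, sig4, sig7, sig8 (4 run).
Changed values: src1, sig1, sig7.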